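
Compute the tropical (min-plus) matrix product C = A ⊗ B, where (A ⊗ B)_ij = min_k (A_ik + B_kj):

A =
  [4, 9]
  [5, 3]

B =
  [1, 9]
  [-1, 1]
A ⊗ B =
  [5, 10]
  [2, 4]

Apply the min-plus product entry-by-entry:
  C[0][0] = min over k of (A[0][0] + B[0][0] = 4 + 1 = 5, A[0][1] + B[1][0] = 9 + -1 = 8) = 5 (attained at k = 0)
  C[0][1] = min over k of (A[0][0] + B[0][1] = 4 + 9 = 13, A[0][1] + B[1][1] = 9 + 1 = 10) = 10 (attained at k = 1)
  C[1][0] = min over k of (A[1][0] + B[0][0] = 5 + 1 = 6, A[1][1] + B[1][0] = 3 + -1 = 2) = 2 (attained at k = 1)
  C[1][1] = min over k of (A[1][0] + B[0][1] = 5 + 9 = 14, A[1][1] + B[1][1] = 3 + 1 = 4) = 4 (attained at k = 1)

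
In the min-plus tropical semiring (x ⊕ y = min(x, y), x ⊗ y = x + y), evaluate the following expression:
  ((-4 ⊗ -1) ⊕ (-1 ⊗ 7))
((-4 ⊗ -1) ⊕ (-1 ⊗ 7)) = -5

Expand innermost to outermost. Recall ⊕ takes the minimum of its arguments and ⊗ takes their sum. Working out the expression ((-4 ⊗ -1) ⊕ (-1 ⊗ 7)) gives -5.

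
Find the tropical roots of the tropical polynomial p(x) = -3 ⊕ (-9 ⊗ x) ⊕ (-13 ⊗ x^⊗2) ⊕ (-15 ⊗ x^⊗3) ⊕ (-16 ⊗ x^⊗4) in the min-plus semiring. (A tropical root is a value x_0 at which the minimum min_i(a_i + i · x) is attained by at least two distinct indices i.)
Roots: {1, 2, 4, 6}

Each tropical root is a break point of the lower envelope of the lines y = a_i + i · x (there are 5 lines, with slopes 0, 1, ..., 4). Only the lines that attain the minimum somewhere contribute to roots; other lines are dominated. Here the surviving (envelope) indices are i = 4, i = 3, i = 2, i = 1, i = 0.
Intersections between consecutive envelope lines give the roots: for adjacent envelope indices i < j the intersection is x = (a_i − a_j) / (j − i). Reading off the sorted break points: {1, 2, 4, 6}.
Verification: at each break x_0, at least two indices attain the minimum of min_i(a_i + i · x_0).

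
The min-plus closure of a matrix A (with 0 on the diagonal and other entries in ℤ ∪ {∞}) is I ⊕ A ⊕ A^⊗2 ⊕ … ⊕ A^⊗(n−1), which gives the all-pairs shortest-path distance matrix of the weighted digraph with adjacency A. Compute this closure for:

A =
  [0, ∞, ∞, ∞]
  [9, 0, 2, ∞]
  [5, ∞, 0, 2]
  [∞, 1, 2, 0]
Closure =
  [0, ∞, ∞, ∞]
  [7, 0, 2, 4]
  [5, 3, 0, 2]
  [7, 1, 2, 0]

This is the Floyd-Warshall all-pairs shortest-path computation. For each intermediate vertex k = 0, 1, …, 3, update dist[i][j] ← min(dist[i][j], dist[i][k] + dist[k][j]). The final matrix gives, for each (i, j), the minimum total weight of any directed path from i to j (possibly empty when i = j).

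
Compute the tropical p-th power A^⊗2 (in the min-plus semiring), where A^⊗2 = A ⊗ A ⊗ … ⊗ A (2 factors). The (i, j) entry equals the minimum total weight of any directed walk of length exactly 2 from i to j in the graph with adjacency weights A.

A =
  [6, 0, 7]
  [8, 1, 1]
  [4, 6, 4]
A^⊗2 =
  [8, 1, 1]
  [5, 2, 2]
  [8, 4, 7]

Each entry (A^⊗2)_ij equals the minimum over all length-2 walks i = v_0 → v_1 → … → v_2 = j of Σ_t A[v_t][v_{t+1}]. For example, for (i, j) = (0, 2) we minimise over 3 possible intermediate vertex sequences; the minimum is 1, attained along the walk 0 → 1 → 2.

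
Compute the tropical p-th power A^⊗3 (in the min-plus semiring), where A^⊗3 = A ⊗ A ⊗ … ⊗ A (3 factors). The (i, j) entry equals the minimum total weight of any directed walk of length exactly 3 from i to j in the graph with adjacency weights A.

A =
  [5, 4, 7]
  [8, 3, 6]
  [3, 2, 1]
A^⊗3 =
  [11, 10, 9]
  [10, 9, 8]
  [5, 4, 3]

Each entry (A^⊗3)_ij equals the minimum over all length-3 walks i = v_0 → v_1 → … → v_3 = j of Σ_t A[v_t][v_{t+1}]. For example, for (i, j) = (0, 2) we minimise over 9 possible intermediate vertex sequences; the minimum is 9, attained along the walk 0 → 2 → 2 → 2.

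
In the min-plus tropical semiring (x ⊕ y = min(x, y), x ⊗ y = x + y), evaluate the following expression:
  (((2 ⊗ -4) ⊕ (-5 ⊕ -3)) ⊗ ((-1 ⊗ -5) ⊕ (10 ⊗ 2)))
(((2 ⊗ -4) ⊕ (-5 ⊕ -3)) ⊗ ((-1 ⊗ -5) ⊕ (10 ⊗ 2))) = -11

Expand innermost to outermost. Recall ⊕ takes the minimum of its arguments and ⊗ takes their sum. Working out the expression (((2 ⊗ -4) ⊕ (-5 ⊕ -3)) ⊗ ((-1 ⊗ -5) ⊕ (10 ⊗ 2))) gives -11.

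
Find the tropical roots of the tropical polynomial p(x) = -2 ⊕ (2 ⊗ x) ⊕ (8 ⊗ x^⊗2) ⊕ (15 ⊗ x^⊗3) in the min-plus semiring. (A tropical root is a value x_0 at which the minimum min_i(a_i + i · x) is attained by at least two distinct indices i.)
Roots: {-7, -6, -4}

Each tropical root is a break point of the lower envelope of the lines y = a_i + i · x (there are 4 lines, with slopes 0, 1, ..., 3). Only the lines that attain the minimum somewhere contribute to roots; other lines are dominated. Here the surviving (envelope) indices are i = 3, i = 2, i = 1, i = 0.
Intersections between consecutive envelope lines give the roots: for adjacent envelope indices i < j the intersection is x = (a_i − a_j) / (j − i). Reading off the sorted break points: {-7, -6, -4}.
Verification: at each break x_0, at least two indices attain the minimum of min_i(a_i + i · x_0).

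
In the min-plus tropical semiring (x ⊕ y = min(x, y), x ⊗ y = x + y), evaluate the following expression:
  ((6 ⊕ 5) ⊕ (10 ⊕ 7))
((6 ⊕ 5) ⊕ (10 ⊕ 7)) = 5

Expand innermost to outermost. Recall ⊕ takes the minimum of its arguments and ⊗ takes their sum. Working out the expression ((6 ⊕ 5) ⊕ (10 ⊕ 7)) gives 5.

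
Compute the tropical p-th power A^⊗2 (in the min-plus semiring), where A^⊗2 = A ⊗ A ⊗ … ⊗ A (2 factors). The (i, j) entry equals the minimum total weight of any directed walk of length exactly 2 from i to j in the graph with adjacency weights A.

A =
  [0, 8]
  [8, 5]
A^⊗2 =
  [0, 8]
  [8, 10]

Each entry (A^⊗2)_ij equals the minimum over all length-2 walks i = v_0 → v_1 → … → v_2 = j of Σ_t A[v_t][v_{t+1}]. For example, for (i, j) = (0, 1) we minimise over 2 possible intermediate vertex sequences; the minimum is 8, attained along the walk 0 → 0 → 1.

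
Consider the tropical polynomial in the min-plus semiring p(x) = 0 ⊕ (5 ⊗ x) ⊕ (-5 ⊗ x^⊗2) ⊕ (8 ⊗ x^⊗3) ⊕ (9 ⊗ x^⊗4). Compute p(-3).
p(-3) = -11

A tropical monomial a ⊗ x^⊗i evaluates to a + i · x. Evaluating each term at x = -3:
  Term 0 contributes 0 + 0 · -3 = 0
  Term 1 contributes 5 + 1 · -3 = 2
  Term 2 contributes -5 + 2 · -3 = -11
  Term 3 contributes 8 + 3 · -3 = -1
  Term 4 contributes 9 + 4 · -3 = -3
p(-3) = ⊕ of these = min[0, 2, -11, -1, -3] = -11.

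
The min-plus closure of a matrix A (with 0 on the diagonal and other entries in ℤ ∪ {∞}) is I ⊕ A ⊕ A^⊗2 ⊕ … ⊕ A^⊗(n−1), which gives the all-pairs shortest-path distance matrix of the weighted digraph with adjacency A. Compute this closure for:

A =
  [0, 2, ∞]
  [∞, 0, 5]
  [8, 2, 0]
Closure =
  [0, 2, 7]
  [13, 0, 5]
  [8, 2, 0]

This is the Floyd-Warshall all-pairs shortest-path computation. For each intermediate vertex k = 0, 1, …, 2, update dist[i][j] ← min(dist[i][j], dist[i][k] + dist[k][j]). The final matrix gives, for each (i, j), the minimum total weight of any directed path from i to j (possibly empty when i = j).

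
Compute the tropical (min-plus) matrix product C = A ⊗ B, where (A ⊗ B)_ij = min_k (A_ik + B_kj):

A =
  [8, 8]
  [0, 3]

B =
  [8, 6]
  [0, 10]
A ⊗ B =
  [8, 14]
  [3, 6]

Apply the min-plus product entry-by-entry:
  C[0][0] = min over k of (A[0][0] + B[0][0] = 8 + 8 = 16, A[0][1] + B[1][0] = 8 + 0 = 8) = 8 (attained at k = 1)
  C[0][1] = min over k of (A[0][0] + B[0][1] = 8 + 6 = 14, A[0][1] + B[1][1] = 8 + 10 = 18) = 14 (attained at k = 0)
  C[1][0] = min over k of (A[1][0] + B[0][0] = 0 + 8 = 8, A[1][1] + B[1][0] = 3 + 0 = 3) = 3 (attained at k = 1)
  C[1][1] = min over k of (A[1][0] + B[0][1] = 0 + 6 = 6, A[1][1] + B[1][1] = 3 + 10 = 13) = 6 (attained at k = 0)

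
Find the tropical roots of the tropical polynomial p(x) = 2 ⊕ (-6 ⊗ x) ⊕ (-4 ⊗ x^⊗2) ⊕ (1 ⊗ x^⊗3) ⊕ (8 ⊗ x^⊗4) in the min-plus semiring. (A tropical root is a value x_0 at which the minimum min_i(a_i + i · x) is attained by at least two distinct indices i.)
Roots: {-7, -5, -2, 8}

Each tropical root is a break point of the lower envelope of the lines y = a_i + i · x (there are 5 lines, with slopes 0, 1, ..., 4). Only the lines that attain the minimum somewhere contribute to roots; other lines are dominated. Here the surviving (envelope) indices are i = 4, i = 3, i = 2, i = 1, i = 0.
Intersections between consecutive envelope lines give the roots: for adjacent envelope indices i < j the intersection is x = (a_i − a_j) / (j − i). Reading off the sorted break points: {-7, -5, -2, 8}.
Verification: at each break x_0, at least two indices attain the minimum of min_i(a_i + i · x_0).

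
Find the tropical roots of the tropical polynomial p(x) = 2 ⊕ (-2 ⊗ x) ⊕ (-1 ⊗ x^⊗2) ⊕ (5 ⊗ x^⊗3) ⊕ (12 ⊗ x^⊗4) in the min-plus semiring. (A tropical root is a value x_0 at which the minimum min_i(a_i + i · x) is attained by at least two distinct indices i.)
Roots: {-7, -6, -1, 4}

Each tropical root is a break point of the lower envelope of the lines y = a_i + i · x (there are 5 lines, with slopes 0, 1, ..., 4). Only the lines that attain the minimum somewhere contribute to roots; other lines are dominated. Here the surviving (envelope) indices are i = 4, i = 3, i = 2, i = 1, i = 0.
Intersections between consecutive envelope lines give the roots: for adjacent envelope indices i < j the intersection is x = (a_i − a_j) / (j − i). Reading off the sorted break points: {-7, -6, -1, 4}.
Verification: at each break x_0, at least two indices attain the minimum of min_i(a_i + i · x_0).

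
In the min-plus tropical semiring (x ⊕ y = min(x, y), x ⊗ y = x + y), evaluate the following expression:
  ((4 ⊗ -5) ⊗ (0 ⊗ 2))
((4 ⊗ -5) ⊗ (0 ⊗ 2)) = 1

Expand innermost to outermost. Recall ⊕ takes the minimum of its arguments and ⊗ takes their sum. Working out the expression ((4 ⊗ -5) ⊗ (0 ⊗ 2)) gives 1.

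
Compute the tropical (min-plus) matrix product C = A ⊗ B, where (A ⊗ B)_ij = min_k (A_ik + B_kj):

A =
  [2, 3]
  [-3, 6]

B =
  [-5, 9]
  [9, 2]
A ⊗ B =
  [-3, 5]
  [-8, 6]

Apply the min-plus product entry-by-entry:
  C[0][0] = min over k of (A[0][0] + B[0][0] = 2 + -5 = -3, A[0][1] + B[1][0] = 3 + 9 = 12) = -3 (attained at k = 0)
  C[0][1] = min over k of (A[0][0] + B[0][1] = 2 + 9 = 11, A[0][1] + B[1][1] = 3 + 2 = 5) = 5 (attained at k = 1)
  C[1][0] = min over k of (A[1][0] + B[0][0] = -3 + -5 = -8, A[1][1] + B[1][0] = 6 + 9 = 15) = -8 (attained at k = 0)
  C[1][1] = min over k of (A[1][0] + B[0][1] = -3 + 9 = 6, A[1][1] + B[1][1] = 6 + 2 = 8) = 6 (attained at k = 0)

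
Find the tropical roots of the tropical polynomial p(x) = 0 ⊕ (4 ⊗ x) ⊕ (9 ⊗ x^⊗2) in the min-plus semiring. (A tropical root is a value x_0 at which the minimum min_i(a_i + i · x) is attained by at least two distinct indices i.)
Roots: {-5, -4}

Each tropical root is a break point of the lower envelope of the lines y = a_i + i · x (there are 3 lines, with slopes 0, 1, ..., 2). Only the lines that attain the minimum somewhere contribute to roots; other lines are dominated. Here the surviving (envelope) indices are i = 2, i = 1, i = 0.
Intersections between consecutive envelope lines give the roots: for adjacent envelope indices i < j the intersection is x = (a_i − a_j) / (j − i). Reading off the sorted break points: {-5, -4}.
Verification: at each break x_0, at least two indices attain the minimum of min_i(a_i + i · x_0).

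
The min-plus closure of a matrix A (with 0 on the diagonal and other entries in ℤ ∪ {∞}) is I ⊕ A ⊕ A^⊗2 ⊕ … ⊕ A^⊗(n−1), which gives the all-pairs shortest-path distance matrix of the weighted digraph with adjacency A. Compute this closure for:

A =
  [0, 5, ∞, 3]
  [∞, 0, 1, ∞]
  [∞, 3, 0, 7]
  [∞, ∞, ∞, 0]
Closure =
  [0, 5, 6, 3]
  [∞, 0, 1, 8]
  [∞, 3, 0, 7]
  [∞, ∞, ∞, 0]

This is the Floyd-Warshall all-pairs shortest-path computation. For each intermediate vertex k = 0, 1, …, 3, update dist[i][j] ← min(dist[i][j], dist[i][k] + dist[k][j]). The final matrix gives, for each (i, j), the minimum total weight of any directed path from i to j (possibly empty when i = j).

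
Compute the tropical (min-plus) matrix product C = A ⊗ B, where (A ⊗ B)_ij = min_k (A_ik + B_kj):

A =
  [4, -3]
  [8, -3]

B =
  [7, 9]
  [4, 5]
A ⊗ B =
  [1, 2]
  [1, 2]

Apply the min-plus product entry-by-entry:
  C[0][0] = min over k of (A[0][0] + B[0][0] = 4 + 7 = 11, A[0][1] + B[1][0] = -3 + 4 = 1) = 1 (attained at k = 1)
  C[0][1] = min over k of (A[0][0] + B[0][1] = 4 + 9 = 13, A[0][1] + B[1][1] = -3 + 5 = 2) = 2 (attained at k = 1)
  C[1][0] = min over k of (A[1][0] + B[0][0] = 8 + 7 = 15, A[1][1] + B[1][0] = -3 + 4 = 1) = 1 (attained at k = 1)
  C[1][1] = min over k of (A[1][0] + B[0][1] = 8 + 9 = 17, A[1][1] + B[1][1] = -3 + 5 = 2) = 2 (attained at k = 1)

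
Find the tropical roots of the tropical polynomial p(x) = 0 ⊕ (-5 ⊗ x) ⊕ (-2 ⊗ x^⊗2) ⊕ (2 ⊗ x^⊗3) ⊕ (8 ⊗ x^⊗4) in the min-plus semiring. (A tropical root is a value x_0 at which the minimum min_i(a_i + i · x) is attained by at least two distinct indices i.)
Roots: {-6, -4, -3, 5}

Each tropical root is a break point of the lower envelope of the lines y = a_i + i · x (there are 5 lines, with slopes 0, 1, ..., 4). Only the lines that attain the minimum somewhere contribute to roots; other lines are dominated. Here the surviving (envelope) indices are i = 4, i = 3, i = 2, i = 1, i = 0.
Intersections between consecutive envelope lines give the roots: for adjacent envelope indices i < j the intersection is x = (a_i − a_j) / (j − i). Reading off the sorted break points: {-6, -4, -3, 5}.
Verification: at each break x_0, at least two indices attain the minimum of min_i(a_i + i · x_0).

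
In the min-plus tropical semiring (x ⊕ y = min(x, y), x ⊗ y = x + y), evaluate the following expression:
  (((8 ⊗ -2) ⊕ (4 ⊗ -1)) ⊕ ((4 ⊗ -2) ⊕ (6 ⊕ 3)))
(((8 ⊗ -2) ⊕ (4 ⊗ -1)) ⊕ ((4 ⊗ -2) ⊕ (6 ⊕ 3))) = 2

Expand innermost to outermost. Recall ⊕ takes the minimum of its arguments and ⊗ takes their sum. Working out the expression (((8 ⊗ -2) ⊕ (4 ⊗ -1)) ⊕ ((4 ⊗ -2) ⊕ (6 ⊕ 3))) gives 2.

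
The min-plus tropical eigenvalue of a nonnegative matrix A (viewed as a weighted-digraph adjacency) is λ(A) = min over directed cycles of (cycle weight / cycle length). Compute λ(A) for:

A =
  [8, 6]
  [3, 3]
λ(A) = 3

Enumerate directed cycles and compute their means (weight / length). Sample:
  cycle 0 → 0: weight = 8, length = 1, mean = 8/1 ≈ 8.000
  cycle 1 → 1: weight = 3, length = 1, mean = 3/1 ≈ 3.000
  cycle 0 → 1 → 0: weight = 9, length = 2, mean = 9/2 ≈ 4.500
  cycle 1 → 0 → 1: weight = 9, length = 2, mean = 9/2 ≈ 4.500
Minimum mean = 3.000, attained e.g. along the cycle 1 → 1 with weight 3 and length 1. So λ(A) = 3/1 = 3.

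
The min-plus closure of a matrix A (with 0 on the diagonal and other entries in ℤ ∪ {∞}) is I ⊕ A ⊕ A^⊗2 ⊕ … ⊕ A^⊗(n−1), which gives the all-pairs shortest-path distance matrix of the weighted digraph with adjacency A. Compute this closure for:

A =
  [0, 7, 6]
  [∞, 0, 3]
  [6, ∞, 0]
Closure =
  [0, 7, 6]
  [9, 0, 3]
  [6, 13, 0]

This is the Floyd-Warshall all-pairs shortest-path computation. For each intermediate vertex k = 0, 1, …, 2, update dist[i][j] ← min(dist[i][j], dist[i][k] + dist[k][j]). The final matrix gives, for each (i, j), the minimum total weight of any directed path from i to j (possibly empty when i = j).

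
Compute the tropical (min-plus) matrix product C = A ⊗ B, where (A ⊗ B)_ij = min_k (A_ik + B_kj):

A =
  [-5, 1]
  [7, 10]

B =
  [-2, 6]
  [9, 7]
A ⊗ B =
  [-7, 1]
  [5, 13]

Apply the min-plus product entry-by-entry:
  C[0][0] = min over k of (A[0][0] + B[0][0] = -5 + -2 = -7, A[0][1] + B[1][0] = 1 + 9 = 10) = -7 (attained at k = 0)
  C[0][1] = min over k of (A[0][0] + B[0][1] = -5 + 6 = 1, A[0][1] + B[1][1] = 1 + 7 = 8) = 1 (attained at k = 0)
  C[1][0] = min over k of (A[1][0] + B[0][0] = 7 + -2 = 5, A[1][1] + B[1][0] = 10 + 9 = 19) = 5 (attained at k = 0)
  C[1][1] = min over k of (A[1][0] + B[0][1] = 7 + 6 = 13, A[1][1] + B[1][1] = 10 + 7 = 17) = 13 (attained at k = 0)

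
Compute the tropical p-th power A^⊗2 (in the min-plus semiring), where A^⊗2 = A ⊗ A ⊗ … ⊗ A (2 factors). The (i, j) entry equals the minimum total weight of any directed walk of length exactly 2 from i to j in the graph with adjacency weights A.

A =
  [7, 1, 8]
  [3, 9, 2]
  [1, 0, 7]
A^⊗2 =
  [4, 8, 3]
  [3, 2, 9]
  [3, 2, 2]

Each entry (A^⊗2)_ij equals the minimum over all length-2 walks i = v_0 → v_1 → … → v_2 = j of Σ_t A[v_t][v_{t+1}]. For example, for (i, j) = (0, 2) we minimise over 3 possible intermediate vertex sequences; the minimum is 3, attained along the walk 0 → 1 → 2.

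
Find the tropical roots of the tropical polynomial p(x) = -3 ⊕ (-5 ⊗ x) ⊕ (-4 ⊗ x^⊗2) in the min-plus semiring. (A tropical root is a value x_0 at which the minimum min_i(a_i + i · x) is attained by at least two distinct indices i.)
Roots: {-1, 2}

Each tropical root is a break point of the lower envelope of the lines y = a_i + i · x (there are 3 lines, with slopes 0, 1, ..., 2). Only the lines that attain the minimum somewhere contribute to roots; other lines are dominated. Here the surviving (envelope) indices are i = 2, i = 1, i = 0.
Intersections between consecutive envelope lines give the roots: for adjacent envelope indices i < j the intersection is x = (a_i − a_j) / (j − i). Reading off the sorted break points: {-1, 2}.
Verification: at each break x_0, at least two indices attain the minimum of min_i(a_i + i · x_0).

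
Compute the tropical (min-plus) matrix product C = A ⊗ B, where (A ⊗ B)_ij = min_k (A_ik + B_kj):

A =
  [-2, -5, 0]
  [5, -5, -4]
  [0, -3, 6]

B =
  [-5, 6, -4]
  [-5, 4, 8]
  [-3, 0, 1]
A ⊗ B =
  [-10, -1, -6]
  [-10, -4, -3]
  [-8, 1, -4]

Apply the min-plus product entry-by-entry:
  C[0][0] = min over k of (A[0][0] + B[0][0] = -2 + -5 = -7, A[0][1] + B[1][0] = -5 + -5 = -10, A[0][2] + B[2][0] = 0 + -3 = -3) = -10 (attained at k = 1)
  C[0][1] = min over k of (A[0][0] + B[0][1] = -2 + 6 = 4, A[0][1] + B[1][1] = -5 + 4 = -1, A[0][2] + B[2][1] = 0 + 0 = 0) = -1 (attained at k = 1)
  C[0][2] = min over k of (A[0][0] + B[0][2] = -2 + -4 = -6, A[0][1] + B[1][2] = -5 + 8 = 3, A[0][2] + B[2][2] = 0 + 1 = 1) = -6 (attained at k = 0)
  C[1][0] = min over k of (A[1][0] + B[0][0] = 5 + -5 = 0, A[1][1] + B[1][0] = -5 + -5 = -10, A[1][2] + B[2][0] = -4 + -3 = -7) = -10 (attained at k = 1)
  C[1][1] = min over k of (A[1][0] + B[0][1] = 5 + 6 = 11, A[1][1] + B[1][1] = -5 + 4 = -1, A[1][2] + B[2][1] = -4 + 0 = -4) = -4 (attained at k = 2)
  C[1][2] = min over k of (A[1][0] + B[0][2] = 5 + -4 = 1, A[1][1] + B[1][2] = -5 + 8 = 3, A[1][2] + B[2][2] = -4 + 1 = -3) = -3 (attained at k = 2)
  C[2][0] = min over k of (A[2][0] + B[0][0] = 0 + -5 = -5, A[2][1] + B[1][0] = -3 + -5 = -8, A[2][2] + B[2][0] = 6 + -3 = 3) = -8 (attained at k = 1)
  C[2][1] = min over k of (A[2][0] + B[0][1] = 0 + 6 = 6, A[2][1] + B[1][1] = -3 + 4 = 1, A[2][2] + B[2][1] = 6 + 0 = 6) = 1 (attained at k = 1)
  C[2][2] = min over k of (A[2][0] + B[0][2] = 0 + -4 = -4, A[2][1] + B[1][2] = -3 + 8 = 5, A[2][2] + B[2][2] = 6 + 1 = 7) = -4 (attained at k = 0)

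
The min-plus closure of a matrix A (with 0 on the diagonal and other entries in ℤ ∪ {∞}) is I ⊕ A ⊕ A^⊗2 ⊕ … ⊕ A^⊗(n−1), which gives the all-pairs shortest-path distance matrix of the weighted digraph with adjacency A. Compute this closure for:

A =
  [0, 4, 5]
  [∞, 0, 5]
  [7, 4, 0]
Closure =
  [0, 4, 5]
  [12, 0, 5]
  [7, 4, 0]

This is the Floyd-Warshall all-pairs shortest-path computation. For each intermediate vertex k = 0, 1, …, 2, update dist[i][j] ← min(dist[i][j], dist[i][k] + dist[k][j]). The final matrix gives, for each (i, j), the minimum total weight of any directed path from i to j (possibly empty when i = j).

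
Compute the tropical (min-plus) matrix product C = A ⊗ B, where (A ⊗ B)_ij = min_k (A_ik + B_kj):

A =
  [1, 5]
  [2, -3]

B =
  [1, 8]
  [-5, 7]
A ⊗ B =
  [0, 9]
  [-8, 4]

Apply the min-plus product entry-by-entry:
  C[0][0] = min over k of (A[0][0] + B[0][0] = 1 + 1 = 2, A[0][1] + B[1][0] = 5 + -5 = 0) = 0 (attained at k = 1)
  C[0][1] = min over k of (A[0][0] + B[0][1] = 1 + 8 = 9, A[0][1] + B[1][1] = 5 + 7 = 12) = 9 (attained at k = 0)
  C[1][0] = min over k of (A[1][0] + B[0][0] = 2 + 1 = 3, A[1][1] + B[1][0] = -3 + -5 = -8) = -8 (attained at k = 1)
  C[1][1] = min over k of (A[1][0] + B[0][1] = 2 + 8 = 10, A[1][1] + B[1][1] = -3 + 7 = 4) = 4 (attained at k = 1)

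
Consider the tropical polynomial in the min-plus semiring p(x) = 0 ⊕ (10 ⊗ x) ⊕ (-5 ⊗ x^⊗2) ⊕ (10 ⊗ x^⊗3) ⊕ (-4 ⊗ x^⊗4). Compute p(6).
p(6) = 0

A tropical monomial a ⊗ x^⊗i evaluates to a + i · x. Evaluating each term at x = 6:
  Term 0 contributes 0 + 0 · 6 = 0
  Term 1 contributes 10 + 1 · 6 = 16
  Term 2 contributes -5 + 2 · 6 = 7
  Term 3 contributes 10 + 3 · 6 = 28
  Term 4 contributes -4 + 4 · 6 = 20
p(6) = ⊕ of these = min[0, 16, 7, 28, 20] = 0.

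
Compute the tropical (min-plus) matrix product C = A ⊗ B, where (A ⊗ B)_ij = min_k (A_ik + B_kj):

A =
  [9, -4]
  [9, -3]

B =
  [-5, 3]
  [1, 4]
A ⊗ B =
  [-3, 0]
  [-2, 1]

Apply the min-plus product entry-by-entry:
  C[0][0] = min over k of (A[0][0] + B[0][0] = 9 + -5 = 4, A[0][1] + B[1][0] = -4 + 1 = -3) = -3 (attained at k = 1)
  C[0][1] = min over k of (A[0][0] + B[0][1] = 9 + 3 = 12, A[0][1] + B[1][1] = -4 + 4 = 0) = 0 (attained at k = 1)
  C[1][0] = min over k of (A[1][0] + B[0][0] = 9 + -5 = 4, A[1][1] + B[1][0] = -3 + 1 = -2) = -2 (attained at k = 1)
  C[1][1] = min over k of (A[1][0] + B[0][1] = 9 + 3 = 12, A[1][1] + B[1][1] = -3 + 4 = 1) = 1 (attained at k = 1)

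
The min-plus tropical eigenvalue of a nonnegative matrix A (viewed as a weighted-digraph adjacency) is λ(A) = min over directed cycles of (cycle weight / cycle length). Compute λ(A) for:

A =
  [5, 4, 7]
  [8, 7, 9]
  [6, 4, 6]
λ(A) = 5

Enumerate directed cycles and compute their means (weight / length). Sample:
  cycle 0 → 0: weight = 5, length = 1, mean = 5/1 ≈ 5.000
  cycle 1 → 1: weight = 7, length = 1, mean = 7/1 ≈ 7.000
  cycle 2 → 2: weight = 6, length = 1, mean = 6/1 ≈ 6.000
  cycle 0 → 1 → 0: weight = 12, length = 2, mean = 12/2 ≈ 6.000
  cycle 0 → 2 → 0: weight = 13, length = 2, mean = 13/2 ≈ 6.500
  cycle 1 → 0 → 1: weight = 12, length = 2, mean = 12/2 ≈ 6.000
Minimum mean = 5.000, attained e.g. along the cycle 0 → 0 with weight 5 and length 1. So λ(A) = 5/1 = 5.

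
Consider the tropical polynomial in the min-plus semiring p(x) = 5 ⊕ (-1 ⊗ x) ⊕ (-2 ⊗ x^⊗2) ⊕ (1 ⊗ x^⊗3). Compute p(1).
p(1) = 0

A tropical monomial a ⊗ x^⊗i evaluates to a + i · x. Evaluating each term at x = 1:
  Term 0 contributes 5 + 0 · 1 = 5
  Term 1 contributes -1 + 1 · 1 = 0
  Term 2 contributes -2 + 2 · 1 = 0
  Term 3 contributes 1 + 3 · 1 = 4
p(1) = ⊕ of these = min[5, 0, 0, 4] = 0.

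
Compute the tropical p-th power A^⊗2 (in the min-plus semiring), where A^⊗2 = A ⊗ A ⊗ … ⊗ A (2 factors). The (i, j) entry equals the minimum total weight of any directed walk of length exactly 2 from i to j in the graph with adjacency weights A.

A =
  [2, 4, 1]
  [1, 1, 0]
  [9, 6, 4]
A^⊗2 =
  [4, 5, 3]
  [2, 2, 1]
  [7, 7, 6]

Each entry (A^⊗2)_ij equals the minimum over all length-2 walks i = v_0 → v_1 → … → v_2 = j of Σ_t A[v_t][v_{t+1}]. For example, for (i, j) = (0, 2) we minimise over 3 possible intermediate vertex sequences; the minimum is 3, attained along the walk 0 → 0 → 2.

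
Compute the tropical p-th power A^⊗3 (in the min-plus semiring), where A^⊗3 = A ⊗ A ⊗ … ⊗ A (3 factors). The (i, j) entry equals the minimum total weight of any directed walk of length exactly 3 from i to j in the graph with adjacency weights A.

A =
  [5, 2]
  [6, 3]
A^⊗3 =
  [11, 8]
  [12, 9]

Each entry (A^⊗3)_ij equals the minimum over all length-3 walks i = v_0 → v_1 → … → v_3 = j of Σ_t A[v_t][v_{t+1}]. For example, for (i, j) = (0, 1) we minimise over 4 possible intermediate vertex sequences; the minimum is 8, attained along the walk 0 → 1 → 1 → 1.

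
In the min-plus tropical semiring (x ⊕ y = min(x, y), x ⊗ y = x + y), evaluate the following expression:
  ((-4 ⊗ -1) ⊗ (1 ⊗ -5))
((-4 ⊗ -1) ⊗ (1 ⊗ -5)) = -9

Expand innermost to outermost. Recall ⊕ takes the minimum of its arguments and ⊗ takes their sum. Working out the expression ((-4 ⊗ -1) ⊗ (1 ⊗ -5)) gives -9.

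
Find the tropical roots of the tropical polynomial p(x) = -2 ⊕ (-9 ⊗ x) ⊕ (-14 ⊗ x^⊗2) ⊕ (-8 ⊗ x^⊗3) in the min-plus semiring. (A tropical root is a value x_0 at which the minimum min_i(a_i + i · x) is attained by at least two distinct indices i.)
Roots: {-6, 5, 7}

Each tropical root is a break point of the lower envelope of the lines y = a_i + i · x (there are 4 lines, with slopes 0, 1, ..., 3). Only the lines that attain the minimum somewhere contribute to roots; other lines are dominated. Here the surviving (envelope) indices are i = 3, i = 2, i = 1, i = 0.
Intersections between consecutive envelope lines give the roots: for adjacent envelope indices i < j the intersection is x = (a_i − a_j) / (j − i). Reading off the sorted break points: {-6, 5, 7}.
Verification: at each break x_0, at least two indices attain the minimum of min_i(a_i + i · x_0).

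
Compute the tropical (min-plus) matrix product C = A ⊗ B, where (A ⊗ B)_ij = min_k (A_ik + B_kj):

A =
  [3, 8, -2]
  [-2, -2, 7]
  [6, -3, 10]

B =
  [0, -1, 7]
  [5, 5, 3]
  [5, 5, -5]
A ⊗ B =
  [3, 2, -7]
  [-2, -3, 1]
  [2, 2, 0]

Apply the min-plus product entry-by-entry:
  C[0][0] = min over k of (A[0][0] + B[0][0] = 3 + 0 = 3, A[0][1] + B[1][0] = 8 + 5 = 13, A[0][2] + B[2][0] = -2 + 5 = 3) = 3 (attained at k = 0)
  C[0][1] = min over k of (A[0][0] + B[0][1] = 3 + -1 = 2, A[0][1] + B[1][1] = 8 + 5 = 13, A[0][2] + B[2][1] = -2 + 5 = 3) = 2 (attained at k = 0)
  C[0][2] = min over k of (A[0][0] + B[0][2] = 3 + 7 = 10, A[0][1] + B[1][2] = 8 + 3 = 11, A[0][2] + B[2][2] = -2 + -5 = -7) = -7 (attained at k = 2)
  C[1][0] = min over k of (A[1][0] + B[0][0] = -2 + 0 = -2, A[1][1] + B[1][0] = -2 + 5 = 3, A[1][2] + B[2][0] = 7 + 5 = 12) = -2 (attained at k = 0)
  C[1][1] = min over k of (A[1][0] + B[0][1] = -2 + -1 = -3, A[1][1] + B[1][1] = -2 + 5 = 3, A[1][2] + B[2][1] = 7 + 5 = 12) = -3 (attained at k = 0)
  C[1][2] = min over k of (A[1][0] + B[0][2] = -2 + 7 = 5, A[1][1] + B[1][2] = -2 + 3 = 1, A[1][2] + B[2][2] = 7 + -5 = 2) = 1 (attained at k = 1)
  C[2][0] = min over k of (A[2][0] + B[0][0] = 6 + 0 = 6, A[2][1] + B[1][0] = -3 + 5 = 2, A[2][2] + B[2][0] = 10 + 5 = 15) = 2 (attained at k = 1)
  C[2][1] = min over k of (A[2][0] + B[0][1] = 6 + -1 = 5, A[2][1] + B[1][1] = -3 + 5 = 2, A[2][2] + B[2][1] = 10 + 5 = 15) = 2 (attained at k = 1)
  C[2][2] = min over k of (A[2][0] + B[0][2] = 6 + 7 = 13, A[2][1] + B[1][2] = -3 + 3 = 0, A[2][2] + B[2][2] = 10 + -5 = 5) = 0 (attained at k = 1)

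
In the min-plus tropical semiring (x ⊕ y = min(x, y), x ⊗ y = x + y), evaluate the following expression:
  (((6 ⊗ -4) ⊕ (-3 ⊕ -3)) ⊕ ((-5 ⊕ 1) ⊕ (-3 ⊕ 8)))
(((6 ⊗ -4) ⊕ (-3 ⊕ -3)) ⊕ ((-5 ⊕ 1) ⊕ (-3 ⊕ 8))) = -5

Expand innermost to outermost. Recall ⊕ takes the minimum of its arguments and ⊗ takes their sum. Working out the expression (((6 ⊗ -4) ⊕ (-3 ⊕ -3)) ⊕ ((-5 ⊕ 1) ⊕ (-3 ⊕ 8))) gives -5.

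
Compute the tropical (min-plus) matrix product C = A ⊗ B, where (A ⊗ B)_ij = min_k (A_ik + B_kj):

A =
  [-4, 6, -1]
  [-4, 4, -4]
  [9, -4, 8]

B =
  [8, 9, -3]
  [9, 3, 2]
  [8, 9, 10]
A ⊗ B =
  [4, 5, -7]
  [4, 5, -7]
  [5, -1, -2]

Apply the min-plus product entry-by-entry:
  C[0][0] = min over k of (A[0][0] + B[0][0] = -4 + 8 = 4, A[0][1] + B[1][0] = 6 + 9 = 15, A[0][2] + B[2][0] = -1 + 8 = 7) = 4 (attained at k = 0)
  C[0][1] = min over k of (A[0][0] + B[0][1] = -4 + 9 = 5, A[0][1] + B[1][1] = 6 + 3 = 9, A[0][2] + B[2][1] = -1 + 9 = 8) = 5 (attained at k = 0)
  C[0][2] = min over k of (A[0][0] + B[0][2] = -4 + -3 = -7, A[0][1] + B[1][2] = 6 + 2 = 8, A[0][2] + B[2][2] = -1 + 10 = 9) = -7 (attained at k = 0)
  C[1][0] = min over k of (A[1][0] + B[0][0] = -4 + 8 = 4, A[1][1] + B[1][0] = 4 + 9 = 13, A[1][2] + B[2][0] = -4 + 8 = 4) = 4 (attained at k = 0)
  C[1][1] = min over k of (A[1][0] + B[0][1] = -4 + 9 = 5, A[1][1] + B[1][1] = 4 + 3 = 7, A[1][2] + B[2][1] = -4 + 9 = 5) = 5 (attained at k = 0)
  C[1][2] = min over k of (A[1][0] + B[0][2] = -4 + -3 = -7, A[1][1] + B[1][2] = 4 + 2 = 6, A[1][2] + B[2][2] = -4 + 10 = 6) = -7 (attained at k = 0)
  C[2][0] = min over k of (A[2][0] + B[0][0] = 9 + 8 = 17, A[2][1] + B[1][0] = -4 + 9 = 5, A[2][2] + B[2][0] = 8 + 8 = 16) = 5 (attained at k = 1)
  C[2][1] = min over k of (A[2][0] + B[0][1] = 9 + 9 = 18, A[2][1] + B[1][1] = -4 + 3 = -1, A[2][2] + B[2][1] = 8 + 9 = 17) = -1 (attained at k = 1)
  C[2][2] = min over k of (A[2][0] + B[0][2] = 9 + -3 = 6, A[2][1] + B[1][2] = -4 + 2 = -2, A[2][2] + B[2][2] = 8 + 10 = 18) = -2 (attained at k = 1)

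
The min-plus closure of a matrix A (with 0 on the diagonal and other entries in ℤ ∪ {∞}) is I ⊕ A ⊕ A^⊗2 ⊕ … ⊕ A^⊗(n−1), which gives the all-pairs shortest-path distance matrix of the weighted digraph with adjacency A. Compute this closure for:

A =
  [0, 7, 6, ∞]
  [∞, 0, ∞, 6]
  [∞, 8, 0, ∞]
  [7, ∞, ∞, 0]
Closure =
  [0, 7, 6, 13]
  [13, 0, 19, 6]
  [21, 8, 0, 14]
  [7, 14, 13, 0]

This is the Floyd-Warshall all-pairs shortest-path computation. For each intermediate vertex k = 0, 1, …, 3, update dist[i][j] ← min(dist[i][j], dist[i][k] + dist[k][j]). The final matrix gives, for each (i, j), the minimum total weight of any directed path from i to j (possibly empty when i = j).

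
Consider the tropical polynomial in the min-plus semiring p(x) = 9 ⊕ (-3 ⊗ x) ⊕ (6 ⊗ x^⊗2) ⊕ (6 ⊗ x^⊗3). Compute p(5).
p(5) = 2

A tropical monomial a ⊗ x^⊗i evaluates to a + i · x. Evaluating each term at x = 5:
  Term 0 contributes 9 + 0 · 5 = 9
  Term 1 contributes -3 + 1 · 5 = 2
  Term 2 contributes 6 + 2 · 5 = 16
  Term 3 contributes 6 + 3 · 5 = 21
p(5) = ⊕ of these = min[9, 2, 16, 21] = 2.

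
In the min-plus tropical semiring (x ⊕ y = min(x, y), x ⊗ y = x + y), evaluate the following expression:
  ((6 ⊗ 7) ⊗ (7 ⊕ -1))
((6 ⊗ 7) ⊗ (7 ⊕ -1)) = 12

Expand innermost to outermost. Recall ⊕ takes the minimum of its arguments and ⊗ takes their sum. Working out the expression ((6 ⊗ 7) ⊗ (7 ⊕ -1)) gives 12.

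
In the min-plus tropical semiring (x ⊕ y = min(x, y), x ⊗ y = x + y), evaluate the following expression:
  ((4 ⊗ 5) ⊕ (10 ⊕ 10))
((4 ⊗ 5) ⊕ (10 ⊕ 10)) = 9

Expand innermost to outermost. Recall ⊕ takes the minimum of its arguments and ⊗ takes their sum. Working out the expression ((4 ⊗ 5) ⊕ (10 ⊕ 10)) gives 9.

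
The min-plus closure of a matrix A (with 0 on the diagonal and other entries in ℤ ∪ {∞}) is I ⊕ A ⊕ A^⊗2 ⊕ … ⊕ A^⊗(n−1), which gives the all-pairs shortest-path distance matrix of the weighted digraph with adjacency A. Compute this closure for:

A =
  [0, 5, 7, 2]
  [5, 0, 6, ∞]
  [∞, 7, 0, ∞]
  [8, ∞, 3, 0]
Closure =
  [0, 5, 5, 2]
  [5, 0, 6, 7]
  [12, 7, 0, 14]
  [8, 10, 3, 0]

This is the Floyd-Warshall all-pairs shortest-path computation. For each intermediate vertex k = 0, 1, …, 3, update dist[i][j] ← min(dist[i][j], dist[i][k] + dist[k][j]). The final matrix gives, for each (i, j), the minimum total weight of any directed path from i to j (possibly empty when i = j).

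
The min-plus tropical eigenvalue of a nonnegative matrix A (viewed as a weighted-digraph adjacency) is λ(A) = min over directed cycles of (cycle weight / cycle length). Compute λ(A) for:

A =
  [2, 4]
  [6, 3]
λ(A) = 2

Enumerate directed cycles and compute their means (weight / length). Sample:
  cycle 0 → 0: weight = 2, length = 1, mean = 2/1 ≈ 2.000
  cycle 1 → 1: weight = 3, length = 1, mean = 3/1 ≈ 3.000
  cycle 0 → 1 → 0: weight = 10, length = 2, mean = 10/2 ≈ 5.000
  cycle 1 → 0 → 1: weight = 10, length = 2, mean = 10/2 ≈ 5.000
Minimum mean = 2.000, attained e.g. along the cycle 0 → 0 with weight 2 and length 1. So λ(A) = 2/1 = 2.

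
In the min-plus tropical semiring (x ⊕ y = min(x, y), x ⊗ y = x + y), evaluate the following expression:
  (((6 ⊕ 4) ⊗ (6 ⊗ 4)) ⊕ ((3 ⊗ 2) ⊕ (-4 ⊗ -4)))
(((6 ⊕ 4) ⊗ (6 ⊗ 4)) ⊕ ((3 ⊗ 2) ⊕ (-4 ⊗ -4))) = -8

Expand innermost to outermost. Recall ⊕ takes the minimum of its arguments and ⊗ takes their sum. Working out the expression (((6 ⊕ 4) ⊗ (6 ⊗ 4)) ⊕ ((3 ⊗ 2) ⊕ (-4 ⊗ -4))) gives -8.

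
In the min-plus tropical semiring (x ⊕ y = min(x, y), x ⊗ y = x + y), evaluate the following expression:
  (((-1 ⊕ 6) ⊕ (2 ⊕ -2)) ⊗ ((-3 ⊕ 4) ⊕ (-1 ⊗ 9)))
(((-1 ⊕ 6) ⊕ (2 ⊕ -2)) ⊗ ((-3 ⊕ 4) ⊕ (-1 ⊗ 9))) = -5

Expand innermost to outermost. Recall ⊕ takes the minimum of its arguments and ⊗ takes their sum. Working out the expression (((-1 ⊕ 6) ⊕ (2 ⊕ -2)) ⊗ ((-3 ⊕ 4) ⊕ (-1 ⊗ 9))) gives -5.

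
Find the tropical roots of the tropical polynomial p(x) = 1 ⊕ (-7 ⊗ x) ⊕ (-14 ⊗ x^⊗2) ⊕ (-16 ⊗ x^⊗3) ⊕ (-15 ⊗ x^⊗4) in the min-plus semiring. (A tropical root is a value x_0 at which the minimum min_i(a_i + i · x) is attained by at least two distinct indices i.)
Roots: {-1, 2, 7, 8}

Each tropical root is a break point of the lower envelope of the lines y = a_i + i · x (there are 5 lines, with slopes 0, 1, ..., 4). Only the lines that attain the minimum somewhere contribute to roots; other lines are dominated. Here the surviving (envelope) indices are i = 4, i = 3, i = 2, i = 1, i = 0.
Intersections between consecutive envelope lines give the roots: for adjacent envelope indices i < j the intersection is x = (a_i − a_j) / (j − i). Reading off the sorted break points: {-1, 2, 7, 8}.
Verification: at each break x_0, at least two indices attain the minimum of min_i(a_i + i · x_0).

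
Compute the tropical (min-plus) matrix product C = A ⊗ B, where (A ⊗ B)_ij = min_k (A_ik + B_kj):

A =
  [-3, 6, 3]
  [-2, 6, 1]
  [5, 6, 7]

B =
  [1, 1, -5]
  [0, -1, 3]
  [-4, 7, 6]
A ⊗ B =
  [-2, -2, -8]
  [-3, -1, -7]
  [3, 5, 0]

Apply the min-plus product entry-by-entry:
  C[0][0] = min over k of (A[0][0] + B[0][0] = -3 + 1 = -2, A[0][1] + B[1][0] = 6 + 0 = 6, A[0][2] + B[2][0] = 3 + -4 = -1) = -2 (attained at k = 0)
  C[0][1] = min over k of (A[0][0] + B[0][1] = -3 + 1 = -2, A[0][1] + B[1][1] = 6 + -1 = 5, A[0][2] + B[2][1] = 3 + 7 = 10) = -2 (attained at k = 0)
  C[0][2] = min over k of (A[0][0] + B[0][2] = -3 + -5 = -8, A[0][1] + B[1][2] = 6 + 3 = 9, A[0][2] + B[2][2] = 3 + 6 = 9) = -8 (attained at k = 0)
  C[1][0] = min over k of (A[1][0] + B[0][0] = -2 + 1 = -1, A[1][1] + B[1][0] = 6 + 0 = 6, A[1][2] + B[2][0] = 1 + -4 = -3) = -3 (attained at k = 2)
  C[1][1] = min over k of (A[1][0] + B[0][1] = -2 + 1 = -1, A[1][1] + B[1][1] = 6 + -1 = 5, A[1][2] + B[2][1] = 1 + 7 = 8) = -1 (attained at k = 0)
  C[1][2] = min over k of (A[1][0] + B[0][2] = -2 + -5 = -7, A[1][1] + B[1][2] = 6 + 3 = 9, A[1][2] + B[2][2] = 1 + 6 = 7) = -7 (attained at k = 0)
  C[2][0] = min over k of (A[2][0] + B[0][0] = 5 + 1 = 6, A[2][1] + B[1][0] = 6 + 0 = 6, A[2][2] + B[2][0] = 7 + -4 = 3) = 3 (attained at k = 2)
  C[2][1] = min over k of (A[2][0] + B[0][1] = 5 + 1 = 6, A[2][1] + B[1][1] = 6 + -1 = 5, A[2][2] + B[2][1] = 7 + 7 = 14) = 5 (attained at k = 1)
  C[2][2] = min over k of (A[2][0] + B[0][2] = 5 + -5 = 0, A[2][1] + B[1][2] = 6 + 3 = 9, A[2][2] + B[2][2] = 7 + 6 = 13) = 0 (attained at k = 0)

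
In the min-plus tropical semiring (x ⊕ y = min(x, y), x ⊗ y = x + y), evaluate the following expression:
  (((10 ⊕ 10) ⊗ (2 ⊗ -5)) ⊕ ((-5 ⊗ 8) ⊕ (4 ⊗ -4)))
(((10 ⊕ 10) ⊗ (2 ⊗ -5)) ⊕ ((-5 ⊗ 8) ⊕ (4 ⊗ -4))) = 0

Expand innermost to outermost. Recall ⊕ takes the minimum of its arguments and ⊗ takes their sum. Working out the expression (((10 ⊕ 10) ⊗ (2 ⊗ -5)) ⊕ ((-5 ⊗ 8) ⊕ (4 ⊗ -4))) gives 0.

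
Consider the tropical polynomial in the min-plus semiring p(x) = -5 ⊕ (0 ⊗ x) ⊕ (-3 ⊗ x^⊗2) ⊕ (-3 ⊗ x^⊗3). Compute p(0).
p(0) = -5

A tropical monomial a ⊗ x^⊗i evaluates to a + i · x. Evaluating each term at x = 0:
  Term 0 contributes -5 + 0 · 0 = -5
  Term 1 contributes 0 + 1 · 0 = 0
  Term 2 contributes -3 + 2 · 0 = -3
  Term 3 contributes -3 + 3 · 0 = -3
p(0) = ⊕ of these = min[-5, 0, -3, -3] = -5.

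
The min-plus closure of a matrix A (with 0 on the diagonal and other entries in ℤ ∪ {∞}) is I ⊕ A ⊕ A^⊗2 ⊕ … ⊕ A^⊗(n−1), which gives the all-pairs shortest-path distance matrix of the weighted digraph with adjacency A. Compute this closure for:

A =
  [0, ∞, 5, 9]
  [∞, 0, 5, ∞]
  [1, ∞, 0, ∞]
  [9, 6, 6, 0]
Closure =
  [0, 15, 5, 9]
  [6, 0, 5, 15]
  [1, 16, 0, 10]
  [7, 6, 6, 0]

This is the Floyd-Warshall all-pairs shortest-path computation. For each intermediate vertex k = 0, 1, …, 3, update dist[i][j] ← min(dist[i][j], dist[i][k] + dist[k][j]). The final matrix gives, for each (i, j), the minimum total weight of any directed path from i to j (possibly empty when i = j).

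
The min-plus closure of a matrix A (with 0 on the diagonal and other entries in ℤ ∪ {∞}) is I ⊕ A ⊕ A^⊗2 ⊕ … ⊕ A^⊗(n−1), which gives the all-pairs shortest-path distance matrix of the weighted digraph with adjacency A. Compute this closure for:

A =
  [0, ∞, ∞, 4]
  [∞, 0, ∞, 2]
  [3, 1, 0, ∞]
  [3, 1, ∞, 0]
Closure =
  [0, 5, ∞, 4]
  [5, 0, ∞, 2]
  [3, 1, 0, 3]
  [3, 1, ∞, 0]

This is the Floyd-Warshall all-pairs shortest-path computation. For each intermediate vertex k = 0, 1, …, 3, update dist[i][j] ← min(dist[i][j], dist[i][k] + dist[k][j]). The final matrix gives, for each (i, j), the minimum total weight of any directed path from i to j (possibly empty when i = j).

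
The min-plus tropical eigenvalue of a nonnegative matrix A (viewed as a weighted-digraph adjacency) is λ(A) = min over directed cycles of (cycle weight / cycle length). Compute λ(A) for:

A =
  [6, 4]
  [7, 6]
λ(A) = 11/2

Enumerate directed cycles and compute their means (weight / length). Sample:
  cycle 0 → 0: weight = 6, length = 1, mean = 6/1 ≈ 6.000
  cycle 1 → 1: weight = 6, length = 1, mean = 6/1 ≈ 6.000
  cycle 0 → 1 → 0: weight = 11, length = 2, mean = 11/2 ≈ 5.500
  cycle 1 → 0 → 1: weight = 11, length = 2, mean = 11/2 ≈ 5.500
Minimum mean = 5.500, attained e.g. along the cycle 0 → 1 → 0 with weight 11 and length 2. So λ(A) = 11/2 = 11/2.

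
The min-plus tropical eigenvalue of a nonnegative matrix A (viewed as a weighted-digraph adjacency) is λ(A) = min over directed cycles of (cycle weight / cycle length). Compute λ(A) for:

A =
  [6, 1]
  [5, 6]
λ(A) = 3

Enumerate directed cycles and compute their means (weight / length). Sample:
  cycle 0 → 0: weight = 6, length = 1, mean = 6/1 ≈ 6.000
  cycle 1 → 1: weight = 6, length = 1, mean = 6/1 ≈ 6.000
  cycle 0 → 1 → 0: weight = 6, length = 2, mean = 6/2 ≈ 3.000
  cycle 1 → 0 → 1: weight = 6, length = 2, mean = 6/2 ≈ 3.000
Minimum mean = 3.000, attained e.g. along the cycle 0 → 1 → 0 with weight 6 and length 2. So λ(A) = 6/2 = 3.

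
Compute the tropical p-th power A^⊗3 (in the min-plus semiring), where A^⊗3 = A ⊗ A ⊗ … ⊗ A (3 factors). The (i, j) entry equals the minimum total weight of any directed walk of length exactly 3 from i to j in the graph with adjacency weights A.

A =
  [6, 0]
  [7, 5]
A^⊗3 =
  [12, 7]
  [14, 12]

Each entry (A^⊗3)_ij equals the minimum over all length-3 walks i = v_0 → v_1 → … → v_3 = j of Σ_t A[v_t][v_{t+1}]. For example, for (i, j) = (0, 1) we minimise over 4 possible intermediate vertex sequences; the minimum is 7, attained along the walk 0 → 1 → 0 → 1.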